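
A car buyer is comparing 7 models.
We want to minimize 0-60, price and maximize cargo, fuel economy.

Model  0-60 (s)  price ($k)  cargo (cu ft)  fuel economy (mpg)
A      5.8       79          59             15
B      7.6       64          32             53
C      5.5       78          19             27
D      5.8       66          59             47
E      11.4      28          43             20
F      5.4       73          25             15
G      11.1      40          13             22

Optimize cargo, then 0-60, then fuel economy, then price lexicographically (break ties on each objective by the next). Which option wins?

First maximize cargo: best is 59, kept {A, D}.
Then minimize 0-60: best is 5.8, kept {A, D}.
Then maximize fuel economy: best is 47, kept {D}.

D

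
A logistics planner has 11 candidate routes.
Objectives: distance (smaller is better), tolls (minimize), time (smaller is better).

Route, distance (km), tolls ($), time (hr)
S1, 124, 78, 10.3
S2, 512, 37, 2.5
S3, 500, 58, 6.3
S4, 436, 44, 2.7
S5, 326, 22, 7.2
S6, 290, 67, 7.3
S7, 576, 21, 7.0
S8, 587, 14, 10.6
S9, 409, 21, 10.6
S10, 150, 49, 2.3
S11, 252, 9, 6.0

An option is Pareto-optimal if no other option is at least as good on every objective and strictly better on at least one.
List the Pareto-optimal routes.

S1: not dominated (best distance).
S2: not dominated.
S3: dominated by S4 (distance 436≤500, tolls 44≤58, time 2.7≤6.3).
S4: not dominated.
S5: dominated by S11 (distance 252≤326, tolls 9≤22, time 6.0≤7.2).
S6: dominated by S10 (distance 150≤290, tolls 49≤67, time 2.3≤7.3).
S7: dominated by S11 (distance 252≤576, tolls 9≤21, time 6.0≤7.0).
S8: dominated by S11 (distance 252≤587, tolls 9≤14, time 6.0≤10.6).
S9: dominated by S11 (distance 252≤409, tolls 9≤21, time 6.0≤10.6).
S10: not dominated (best time).
S11: not dominated (best tolls).

S1, S2, S4, S10, S11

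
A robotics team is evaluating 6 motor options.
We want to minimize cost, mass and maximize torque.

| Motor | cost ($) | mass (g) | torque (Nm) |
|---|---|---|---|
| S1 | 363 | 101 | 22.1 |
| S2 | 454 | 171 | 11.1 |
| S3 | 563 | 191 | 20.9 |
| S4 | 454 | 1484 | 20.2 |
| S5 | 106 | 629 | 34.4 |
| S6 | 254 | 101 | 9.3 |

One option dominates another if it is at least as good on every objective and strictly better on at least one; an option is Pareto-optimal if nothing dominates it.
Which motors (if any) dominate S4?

S1: cost 363≤454, mass 101≤1484, torque 22.1≥20.2 — dominates S4.
S5: cost 106≤454, mass 629≤1484, torque 34.4≥20.2 — dominates S4.
Others (S2, S3, S6) are each worse than S4 on at least one objective.

S1, S5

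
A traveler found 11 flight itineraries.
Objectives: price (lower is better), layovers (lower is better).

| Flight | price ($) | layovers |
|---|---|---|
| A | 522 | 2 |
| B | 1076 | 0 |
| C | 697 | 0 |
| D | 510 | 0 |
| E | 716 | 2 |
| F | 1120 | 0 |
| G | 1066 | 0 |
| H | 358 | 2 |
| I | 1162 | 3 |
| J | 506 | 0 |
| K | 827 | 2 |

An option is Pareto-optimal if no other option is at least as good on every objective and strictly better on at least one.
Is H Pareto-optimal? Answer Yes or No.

Yes

A: worse on price (522 vs 358).
B: worse on price (1076 vs 358).
C: worse on price (697 vs 358).
D: worse on price (510 vs 358).
E: worse on price (716 vs 358).
F: worse on price (1120 vs 358).
G: worse on price (1066 vs 358).
I: worse on price (1162 vs 358).
J: worse on price (506 vs 358).
K: worse on price (827 vs 358).
No option is at least as good as H on every objective and strictly better on one.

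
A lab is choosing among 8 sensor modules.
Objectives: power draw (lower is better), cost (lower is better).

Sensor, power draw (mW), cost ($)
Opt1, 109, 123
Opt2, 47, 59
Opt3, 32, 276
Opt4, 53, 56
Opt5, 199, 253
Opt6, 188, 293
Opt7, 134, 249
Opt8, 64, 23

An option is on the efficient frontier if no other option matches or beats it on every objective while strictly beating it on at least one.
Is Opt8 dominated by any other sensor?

Opt1: worse on power draw (109 vs 64).
Opt2: worse on cost (59 vs 23).
Opt3: worse on cost (276 vs 23).
Opt4: worse on cost (56 vs 23).
Opt5: worse on power draw (199 vs 64).
Opt6: worse on power draw (188 vs 64).
Opt7: worse on power draw (134 vs 64).
No option is at least as good as Opt8 on every objective and strictly better on one.

No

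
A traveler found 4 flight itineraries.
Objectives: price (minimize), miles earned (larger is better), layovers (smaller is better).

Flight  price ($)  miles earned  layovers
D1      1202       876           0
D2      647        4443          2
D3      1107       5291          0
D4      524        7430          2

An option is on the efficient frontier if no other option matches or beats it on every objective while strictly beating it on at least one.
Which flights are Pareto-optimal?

D3, D4

D1: dominated by D3 (price 1107≤1202, miles earned 5291≥876, layovers 0≤0).
D2: dominated by D4 (price 524≤647, miles earned 7430≥4443, layovers 2≤2).
D3: not dominated.
D4: not dominated (best price).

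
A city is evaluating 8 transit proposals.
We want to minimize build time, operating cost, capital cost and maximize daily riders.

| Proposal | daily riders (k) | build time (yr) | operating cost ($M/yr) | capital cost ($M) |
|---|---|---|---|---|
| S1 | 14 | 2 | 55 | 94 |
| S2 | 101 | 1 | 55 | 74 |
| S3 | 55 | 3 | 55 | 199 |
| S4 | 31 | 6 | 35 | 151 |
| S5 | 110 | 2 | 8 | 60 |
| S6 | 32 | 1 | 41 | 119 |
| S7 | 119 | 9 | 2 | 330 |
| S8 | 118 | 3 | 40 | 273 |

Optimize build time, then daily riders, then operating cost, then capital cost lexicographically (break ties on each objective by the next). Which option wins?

S2

First minimize build time: best is 1, kept {S2, S6}.
Then maximize daily riders: best is 101, kept {S2}.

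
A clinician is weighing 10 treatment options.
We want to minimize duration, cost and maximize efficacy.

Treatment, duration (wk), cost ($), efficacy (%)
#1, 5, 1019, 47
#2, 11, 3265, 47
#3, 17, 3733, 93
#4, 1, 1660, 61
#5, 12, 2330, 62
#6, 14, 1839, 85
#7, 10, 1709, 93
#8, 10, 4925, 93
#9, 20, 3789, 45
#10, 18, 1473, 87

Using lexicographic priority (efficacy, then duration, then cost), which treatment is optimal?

First maximize efficacy: best is 93, kept {#3, #7, #8}.
Then minimize duration: best is 10, kept {#7, #8}.
Then minimize cost: best is 1709, kept {#7}.

#7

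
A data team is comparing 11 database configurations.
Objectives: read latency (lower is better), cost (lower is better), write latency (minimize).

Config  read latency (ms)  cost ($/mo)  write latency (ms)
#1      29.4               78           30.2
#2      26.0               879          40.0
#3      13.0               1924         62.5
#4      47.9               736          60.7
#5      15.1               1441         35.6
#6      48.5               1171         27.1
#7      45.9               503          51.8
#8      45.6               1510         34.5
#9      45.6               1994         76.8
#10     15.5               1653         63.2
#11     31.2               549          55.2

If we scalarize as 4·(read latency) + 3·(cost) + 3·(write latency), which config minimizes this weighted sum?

#1

#1: 4·29.4 + 3·78 + 3·30.2 = 442.2
#2: 4·26.0 + 3·879 + 3·40.0 = 2861.0
#3: 4·13.0 + 3·1924 + 3·62.5 = 6011.5
#4: 4·47.9 + 3·736 + 3·60.7 = 2581.7
#5: 4·15.1 + 3·1441 + 3·35.6 = 4490.2
#6: 4·48.5 + 3·1171 + 3·27.1 = 3788.3
#7: 4·45.9 + 3·503 + 3·51.8 = 1848.0
#8: 4·45.6 + 3·1510 + 3·34.5 = 4815.9
#9: 4·45.6 + 3·1994 + 3·76.8 = 6394.8
#10: 4·15.5 + 3·1653 + 3·63.2 = 5210.6
#11: 4·31.2 + 3·549 + 3·55.2 = 1937.4
Lowest: #1 at 442.2.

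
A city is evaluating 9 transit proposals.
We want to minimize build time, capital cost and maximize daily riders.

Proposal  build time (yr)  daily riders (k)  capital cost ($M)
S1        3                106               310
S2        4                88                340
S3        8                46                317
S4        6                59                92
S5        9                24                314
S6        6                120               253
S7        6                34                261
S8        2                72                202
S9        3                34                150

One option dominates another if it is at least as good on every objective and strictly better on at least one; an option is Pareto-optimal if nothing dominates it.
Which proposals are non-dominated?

S1: not dominated.
S2: dominated by S1 (build time 3≤4, daily riders 106≥88, capital cost 310≤340).
S3: dominated by S1 (build time 3≤8, daily riders 106≥46, capital cost 310≤317).
S4: not dominated (best capital cost).
S5: dominated by S1 (build time 3≤9, daily riders 106≥24, capital cost 310≤314).
S6: not dominated (best daily riders).
S7: dominated by S4 (build time 6≤6, daily riders 59≥34, capital cost 92≤261).
S8: not dominated (best build time).
S9: not dominated.

S1, S4, S6, S8, S9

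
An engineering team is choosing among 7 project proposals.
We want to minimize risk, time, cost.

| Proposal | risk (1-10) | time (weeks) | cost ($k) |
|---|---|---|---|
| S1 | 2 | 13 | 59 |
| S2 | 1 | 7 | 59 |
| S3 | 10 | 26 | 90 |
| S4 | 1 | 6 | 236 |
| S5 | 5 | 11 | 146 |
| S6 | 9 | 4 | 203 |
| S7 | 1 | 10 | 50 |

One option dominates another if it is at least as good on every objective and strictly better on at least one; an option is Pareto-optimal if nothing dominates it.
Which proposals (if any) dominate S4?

S1: worse on risk (2 vs 1).
S2: worse on time (7 vs 6).
S3: worse on risk (10 vs 1).
S5: worse on risk (5 vs 1).
S6: worse on risk (9 vs 1).
S7: worse on time (10 vs 6).
No option dominates S4.

none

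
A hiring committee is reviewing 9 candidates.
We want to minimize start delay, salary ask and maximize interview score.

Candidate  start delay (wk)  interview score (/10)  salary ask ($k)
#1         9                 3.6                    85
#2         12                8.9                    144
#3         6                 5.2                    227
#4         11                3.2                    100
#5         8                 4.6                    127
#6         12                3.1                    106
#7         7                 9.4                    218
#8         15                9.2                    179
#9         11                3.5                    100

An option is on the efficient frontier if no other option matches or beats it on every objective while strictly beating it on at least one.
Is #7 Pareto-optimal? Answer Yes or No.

Yes

#1: worse on start delay (9 vs 7).
#2: worse on start delay (12 vs 7).
#3: worse on interview score (5.2 vs 9.4).
#4: worse on start delay (11 vs 7).
#5: worse on start delay (8 vs 7).
#6: worse on start delay (12 vs 7).
#8: worse on start delay (15 vs 7).
#9: worse on start delay (11 vs 7).
No option is at least as good as #7 on every objective and strictly better on one.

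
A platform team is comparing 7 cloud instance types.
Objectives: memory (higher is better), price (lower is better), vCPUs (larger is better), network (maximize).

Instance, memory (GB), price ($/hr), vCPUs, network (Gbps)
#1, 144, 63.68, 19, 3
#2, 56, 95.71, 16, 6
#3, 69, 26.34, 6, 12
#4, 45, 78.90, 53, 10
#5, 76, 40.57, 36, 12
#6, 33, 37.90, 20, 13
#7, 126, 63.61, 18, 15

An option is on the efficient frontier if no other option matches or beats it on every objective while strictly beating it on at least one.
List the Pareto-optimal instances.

#1: not dominated (best memory).
#2: dominated by #5 (memory 76≥56, price 40.57≤95.71, vCPUs 36≥16, network 12≥6).
#3: not dominated (best price).
#4: not dominated (best vCPUs).
#5: not dominated.
#6: not dominated.
#7: not dominated (best network).

#1, #3, #4, #5, #6, #7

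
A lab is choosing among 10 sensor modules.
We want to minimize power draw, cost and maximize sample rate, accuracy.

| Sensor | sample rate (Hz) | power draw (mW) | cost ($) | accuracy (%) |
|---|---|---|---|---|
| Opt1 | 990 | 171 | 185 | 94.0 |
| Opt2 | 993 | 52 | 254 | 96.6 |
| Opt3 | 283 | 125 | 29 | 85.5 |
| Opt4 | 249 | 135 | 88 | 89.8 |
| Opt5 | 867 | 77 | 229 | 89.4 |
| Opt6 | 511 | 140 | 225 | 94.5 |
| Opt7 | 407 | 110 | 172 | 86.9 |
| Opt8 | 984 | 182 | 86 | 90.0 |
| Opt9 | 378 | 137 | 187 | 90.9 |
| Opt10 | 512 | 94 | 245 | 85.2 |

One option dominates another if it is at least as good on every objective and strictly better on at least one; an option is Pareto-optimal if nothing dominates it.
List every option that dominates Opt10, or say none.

Opt5

Opt5: sample rate 867≥512, power draw 77≤94, cost 229≤245, accuracy 89.4≥85.2 — dominates Opt10.
Others (Opt1, Opt2, Opt3, Opt4, Opt6, Opt7, Opt8, Opt9) are each worse than Opt10 on at least one objective.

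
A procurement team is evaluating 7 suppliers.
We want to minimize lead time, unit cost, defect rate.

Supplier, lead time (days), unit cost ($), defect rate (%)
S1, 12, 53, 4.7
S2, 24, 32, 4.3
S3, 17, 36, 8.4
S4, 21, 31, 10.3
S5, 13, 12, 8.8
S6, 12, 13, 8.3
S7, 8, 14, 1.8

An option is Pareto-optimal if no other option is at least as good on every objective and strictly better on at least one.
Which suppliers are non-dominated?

S1: dominated by S7 (lead time 8≤12, unit cost 14≤53, defect rate 1.8≤4.7).
S2: dominated by S7 (lead time 8≤24, unit cost 14≤32, defect rate 1.8≤4.3).
S3: dominated by S6 (lead time 12≤17, unit cost 13≤36, defect rate 8.3≤8.4).
S4: dominated by S5 (lead time 13≤21, unit cost 12≤31, defect rate 8.8≤10.3).
S5: not dominated (best unit cost).
S6: not dominated.
S7: not dominated (best lead time).

S5, S6, S7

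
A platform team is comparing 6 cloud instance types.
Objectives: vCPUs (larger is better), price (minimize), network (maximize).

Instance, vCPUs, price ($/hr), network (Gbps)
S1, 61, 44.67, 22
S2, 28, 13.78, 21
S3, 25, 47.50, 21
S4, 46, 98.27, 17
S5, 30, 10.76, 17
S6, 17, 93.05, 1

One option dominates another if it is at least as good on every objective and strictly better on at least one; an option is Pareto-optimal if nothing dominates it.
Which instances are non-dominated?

S1: not dominated (best vCPUs).
S2: not dominated.
S3: dominated by S1 (vCPUs 61≥25, price 44.67≤47.50, network 22≥21).
S4: dominated by S1 (vCPUs 61≥46, price 44.67≤98.27, network 22≥17).
S5: not dominated (best price).
S6: dominated by S1 (vCPUs 61≥17, price 44.67≤93.05, network 22≥1).

S1, S2, S5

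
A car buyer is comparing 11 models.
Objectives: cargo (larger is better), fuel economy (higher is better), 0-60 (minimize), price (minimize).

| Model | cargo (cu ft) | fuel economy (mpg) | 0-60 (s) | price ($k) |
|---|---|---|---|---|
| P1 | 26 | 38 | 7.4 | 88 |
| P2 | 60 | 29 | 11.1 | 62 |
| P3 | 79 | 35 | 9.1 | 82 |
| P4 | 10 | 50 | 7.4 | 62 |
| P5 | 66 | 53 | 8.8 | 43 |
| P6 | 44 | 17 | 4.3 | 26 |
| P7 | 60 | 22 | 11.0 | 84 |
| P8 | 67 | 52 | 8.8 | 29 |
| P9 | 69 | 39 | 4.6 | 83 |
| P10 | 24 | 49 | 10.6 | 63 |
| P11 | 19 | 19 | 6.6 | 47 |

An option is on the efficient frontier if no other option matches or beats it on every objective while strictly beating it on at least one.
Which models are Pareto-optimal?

P3, P4, P5, P6, P8, P9, P11

P1: dominated by P9 (cargo 69≥26, fuel economy 39≥38, 0-60 4.6≤7.4, price 83≤88).
P2: dominated by P5 (cargo 66≥60, fuel economy 53≥29, 0-60 8.8≤11.1, price 43≤62).
P3: not dominated (best cargo).
P4: not dominated.
P5: not dominated (best fuel economy).
P6: not dominated (best 0-60).
P7: dominated by P3 (cargo 79≥60, fuel economy 35≥22, 0-60 9.1≤11.0, price 82≤84).
P8: not dominated.
P9: not dominated.
P10: dominated by P5 (cargo 66≥24, fuel economy 53≥49, 0-60 8.8≤10.6, price 43≤63).
P11: not dominated.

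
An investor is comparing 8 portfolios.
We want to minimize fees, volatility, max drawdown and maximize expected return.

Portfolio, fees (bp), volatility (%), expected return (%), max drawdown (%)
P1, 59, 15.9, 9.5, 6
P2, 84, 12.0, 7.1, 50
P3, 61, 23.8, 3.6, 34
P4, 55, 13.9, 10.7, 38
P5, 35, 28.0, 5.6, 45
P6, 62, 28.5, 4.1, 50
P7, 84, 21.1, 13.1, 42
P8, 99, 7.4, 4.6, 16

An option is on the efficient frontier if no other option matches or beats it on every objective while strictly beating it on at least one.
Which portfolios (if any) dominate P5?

P1: worse on fees (59 vs 35).
P2: worse on fees (84 vs 35).
P3: worse on fees (61 vs 35).
P4: worse on fees (55 vs 35).
P6: worse on fees (62 vs 35).
P7: worse on fees (84 vs 35).
P8: worse on fees (99 vs 35).
No option dominates P5.

none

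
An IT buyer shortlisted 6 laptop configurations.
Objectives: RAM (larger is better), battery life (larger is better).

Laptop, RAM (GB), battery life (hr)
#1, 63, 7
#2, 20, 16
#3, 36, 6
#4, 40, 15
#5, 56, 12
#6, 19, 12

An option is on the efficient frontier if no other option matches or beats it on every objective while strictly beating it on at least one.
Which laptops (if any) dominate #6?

#2, #4, #5

#2: RAM 20≥19, battery life 16≥12 — dominates #6.
#4: RAM 40≥19, battery life 15≥12 — dominates #6.
#5: RAM 56≥19, battery life 12≥12 — dominates #6.
Others (#1, #3) are each worse than #6 on at least one objective.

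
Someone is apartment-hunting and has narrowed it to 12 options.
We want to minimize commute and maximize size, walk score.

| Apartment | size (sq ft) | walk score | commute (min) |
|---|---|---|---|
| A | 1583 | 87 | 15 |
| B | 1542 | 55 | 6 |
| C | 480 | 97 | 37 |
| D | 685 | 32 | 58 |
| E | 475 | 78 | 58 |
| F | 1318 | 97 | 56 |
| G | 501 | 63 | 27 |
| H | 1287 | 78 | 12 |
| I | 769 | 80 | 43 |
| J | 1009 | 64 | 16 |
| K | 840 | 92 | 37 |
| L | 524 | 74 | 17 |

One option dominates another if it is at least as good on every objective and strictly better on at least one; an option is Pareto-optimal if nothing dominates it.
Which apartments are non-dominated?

A, B, C, F, H, K

A: not dominated (best size).
B: not dominated (best commute).
C: not dominated.
D: dominated by A (size 1583≥685, walk score 87≥32, commute 15≤58).
E: dominated by A (size 1583≥475, walk score 87≥78, commute 15≤58).
F: not dominated.
G: dominated by A (size 1583≥501, walk score 87≥63, commute 15≤27).
H: not dominated.
I: dominated by A (size 1583≥769, walk score 87≥80, commute 15≤43).
J: dominated by A (size 1583≥1009, walk score 87≥64, commute 15≤16).
K: not dominated.
L: dominated by A (size 1583≥524, walk score 87≥74, commute 15≤17).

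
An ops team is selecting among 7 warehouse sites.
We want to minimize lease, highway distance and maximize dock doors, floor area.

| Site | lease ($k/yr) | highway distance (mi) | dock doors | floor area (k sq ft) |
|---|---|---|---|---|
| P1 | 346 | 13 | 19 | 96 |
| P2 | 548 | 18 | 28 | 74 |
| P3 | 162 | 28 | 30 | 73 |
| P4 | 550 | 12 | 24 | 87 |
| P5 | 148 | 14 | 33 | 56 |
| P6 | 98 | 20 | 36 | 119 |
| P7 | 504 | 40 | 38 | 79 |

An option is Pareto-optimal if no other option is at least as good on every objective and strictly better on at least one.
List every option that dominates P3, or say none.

P6

P6: lease 98≤162, highway distance 20≤28, dock doors 36≥30, floor area 119≥73 — dominates P3.
Others (P1, P2, P4, P5, P7) are each worse than P3 on at least one objective.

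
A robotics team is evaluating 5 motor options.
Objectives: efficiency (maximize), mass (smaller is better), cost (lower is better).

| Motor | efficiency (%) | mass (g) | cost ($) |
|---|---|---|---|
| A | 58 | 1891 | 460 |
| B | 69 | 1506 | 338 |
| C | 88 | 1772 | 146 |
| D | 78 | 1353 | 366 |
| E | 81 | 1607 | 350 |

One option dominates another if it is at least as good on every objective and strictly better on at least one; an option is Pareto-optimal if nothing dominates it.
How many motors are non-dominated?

4

A: dominated by B (efficiency 69≥58, mass 1506≤1891, cost 338≤460).
B: not dominated.
C: not dominated (best efficiency).
D: not dominated (best mass).
E: not dominated.
Pareto-optimal: B, C, D, E → 4.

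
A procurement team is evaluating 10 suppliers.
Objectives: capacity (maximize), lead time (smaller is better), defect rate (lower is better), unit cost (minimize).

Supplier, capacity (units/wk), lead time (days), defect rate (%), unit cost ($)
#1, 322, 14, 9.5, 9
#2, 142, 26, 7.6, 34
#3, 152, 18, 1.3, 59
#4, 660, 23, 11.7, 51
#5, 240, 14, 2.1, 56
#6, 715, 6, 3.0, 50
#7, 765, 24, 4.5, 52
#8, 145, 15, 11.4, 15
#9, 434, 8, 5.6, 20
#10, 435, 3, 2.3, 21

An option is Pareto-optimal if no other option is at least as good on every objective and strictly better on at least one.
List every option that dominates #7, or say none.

#1: worse on capacity (322 vs 765).
#2: worse on capacity (142 vs 765).
#3: worse on capacity (152 vs 765).
#4: worse on capacity (660 vs 765).
#5: worse on capacity (240 vs 765).
#6: worse on capacity (715 vs 765).
#8: worse on capacity (145 vs 765).
#9: worse on capacity (434 vs 765).
#10: worse on capacity (435 vs 765).
No option dominates #7.

none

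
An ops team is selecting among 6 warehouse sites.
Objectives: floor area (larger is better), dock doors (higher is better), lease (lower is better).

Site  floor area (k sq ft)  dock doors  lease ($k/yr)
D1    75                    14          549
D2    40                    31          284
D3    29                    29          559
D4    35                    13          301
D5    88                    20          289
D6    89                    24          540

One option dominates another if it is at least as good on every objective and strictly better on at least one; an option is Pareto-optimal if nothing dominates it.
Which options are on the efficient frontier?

D1: dominated by D5 (floor area 88≥75, dock doors 20≥14, lease 289≤549).
D2: not dominated (best dock doors).
D3: dominated by D2 (floor area 40≥29, dock doors 31≥29, lease 284≤559).
D4: dominated by D2 (floor area 40≥35, dock doors 31≥13, lease 284≤301).
D5: not dominated.
D6: not dominated (best floor area).

D2, D5, D6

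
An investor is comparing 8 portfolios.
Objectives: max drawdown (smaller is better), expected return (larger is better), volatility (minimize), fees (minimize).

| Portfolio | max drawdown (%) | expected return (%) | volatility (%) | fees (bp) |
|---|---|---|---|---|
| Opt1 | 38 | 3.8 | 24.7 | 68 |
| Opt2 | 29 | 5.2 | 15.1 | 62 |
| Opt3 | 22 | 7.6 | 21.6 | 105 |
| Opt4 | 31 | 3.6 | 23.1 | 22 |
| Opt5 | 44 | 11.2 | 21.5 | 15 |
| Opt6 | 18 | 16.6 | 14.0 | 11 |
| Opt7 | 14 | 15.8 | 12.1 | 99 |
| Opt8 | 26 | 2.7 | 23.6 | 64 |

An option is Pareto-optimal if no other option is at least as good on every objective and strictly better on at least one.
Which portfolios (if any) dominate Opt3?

Opt6, Opt7

Opt6: max drawdown 18≤22, expected return 16.6≥7.6, volatility 14.0≤21.6, fees 11≤105 — dominates Opt3.
Opt7: max drawdown 14≤22, expected return 15.8≥7.6, volatility 12.1≤21.6, fees 99≤105 — dominates Opt3.
Others (Opt1, Opt2, Opt4, Opt5, Opt8) are each worse than Opt3 on at least one objective.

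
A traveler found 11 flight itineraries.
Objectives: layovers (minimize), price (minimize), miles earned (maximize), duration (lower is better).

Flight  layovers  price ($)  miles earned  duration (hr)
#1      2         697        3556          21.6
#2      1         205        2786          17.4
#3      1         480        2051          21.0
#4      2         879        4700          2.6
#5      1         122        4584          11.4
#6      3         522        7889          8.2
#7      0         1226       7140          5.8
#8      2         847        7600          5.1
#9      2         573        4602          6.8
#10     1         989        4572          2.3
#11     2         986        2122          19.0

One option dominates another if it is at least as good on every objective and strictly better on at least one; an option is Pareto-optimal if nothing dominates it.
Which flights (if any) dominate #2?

#5

#5: layovers 1≤1, price 122≤205, miles earned 4584≥2786, duration 11.4≤17.4 — dominates #2.
Others (#1, #3, #4, #6, #7, #8, #9, #10, #11) are each worse than #2 on at least one objective.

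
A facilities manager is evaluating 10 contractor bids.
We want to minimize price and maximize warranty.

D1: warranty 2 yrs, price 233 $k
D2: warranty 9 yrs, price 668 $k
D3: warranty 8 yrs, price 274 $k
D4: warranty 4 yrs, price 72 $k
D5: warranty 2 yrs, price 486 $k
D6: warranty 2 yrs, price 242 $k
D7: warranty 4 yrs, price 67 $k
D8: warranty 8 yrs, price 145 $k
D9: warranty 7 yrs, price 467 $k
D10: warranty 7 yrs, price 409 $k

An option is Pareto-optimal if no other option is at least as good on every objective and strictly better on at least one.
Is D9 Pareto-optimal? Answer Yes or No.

No

D3 vs D9: warranty 8≥7, price 274≤467 — D3 is at least as good on every objective and strictly better on at least one, so D3 dominates D9.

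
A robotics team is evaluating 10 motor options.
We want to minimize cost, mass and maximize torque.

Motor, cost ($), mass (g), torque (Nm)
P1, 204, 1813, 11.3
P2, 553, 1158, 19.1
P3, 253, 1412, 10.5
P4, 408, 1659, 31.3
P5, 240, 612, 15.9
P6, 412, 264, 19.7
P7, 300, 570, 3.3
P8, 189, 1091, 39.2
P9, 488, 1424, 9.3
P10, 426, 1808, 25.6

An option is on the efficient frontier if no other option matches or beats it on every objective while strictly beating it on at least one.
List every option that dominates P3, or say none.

P5: cost 240≤253, mass 612≤1412, torque 15.9≥10.5 — dominates P3.
P8: cost 189≤253, mass 1091≤1412, torque 39.2≥10.5 — dominates P3.
Others (P1, P2, P4, P6, P7, P9, P10) are each worse than P3 on at least one objective.

P5, P8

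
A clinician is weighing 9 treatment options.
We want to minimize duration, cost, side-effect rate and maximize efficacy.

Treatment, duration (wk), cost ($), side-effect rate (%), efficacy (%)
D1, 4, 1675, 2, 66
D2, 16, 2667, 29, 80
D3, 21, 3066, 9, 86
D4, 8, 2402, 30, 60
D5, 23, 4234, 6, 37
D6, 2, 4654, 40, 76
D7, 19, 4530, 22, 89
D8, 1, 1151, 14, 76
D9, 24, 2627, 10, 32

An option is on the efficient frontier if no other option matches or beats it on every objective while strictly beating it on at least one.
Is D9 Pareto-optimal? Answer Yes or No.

No

D1 vs D9: duration 4≤24, cost 1675≤2627, side-effect rate 2≤10, efficacy 66≥32 — D1 is at least as good on every objective and strictly better on at least one, so D1 dominates D9.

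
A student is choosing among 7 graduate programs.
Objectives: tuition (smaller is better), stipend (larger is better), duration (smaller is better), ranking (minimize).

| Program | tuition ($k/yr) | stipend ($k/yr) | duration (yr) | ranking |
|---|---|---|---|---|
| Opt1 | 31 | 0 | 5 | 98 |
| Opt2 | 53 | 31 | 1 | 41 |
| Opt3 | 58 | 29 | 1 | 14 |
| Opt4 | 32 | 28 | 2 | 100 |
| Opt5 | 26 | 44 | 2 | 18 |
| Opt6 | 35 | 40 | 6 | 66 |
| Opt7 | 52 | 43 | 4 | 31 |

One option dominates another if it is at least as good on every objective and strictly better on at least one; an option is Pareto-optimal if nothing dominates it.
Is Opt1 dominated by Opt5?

Opt5 vs Opt1: tuition 26≤31, stipend 44≥0, duration 2≤5, ranking 18≤98 — Opt5 is at least as good on every objective with at least one strict improvement.

Yes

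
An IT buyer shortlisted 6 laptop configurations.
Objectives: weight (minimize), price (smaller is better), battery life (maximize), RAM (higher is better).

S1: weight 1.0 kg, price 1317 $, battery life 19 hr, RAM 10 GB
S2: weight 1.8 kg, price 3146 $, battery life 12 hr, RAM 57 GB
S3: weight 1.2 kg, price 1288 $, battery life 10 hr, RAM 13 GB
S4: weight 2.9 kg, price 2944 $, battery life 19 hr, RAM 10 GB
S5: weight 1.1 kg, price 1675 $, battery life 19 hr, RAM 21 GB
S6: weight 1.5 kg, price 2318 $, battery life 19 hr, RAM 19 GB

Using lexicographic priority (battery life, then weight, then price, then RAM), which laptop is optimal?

S1

First maximize battery life: best is 19, kept {S1, S4, S5, S6}.
Then minimize weight: best is 1.0, kept {S1}.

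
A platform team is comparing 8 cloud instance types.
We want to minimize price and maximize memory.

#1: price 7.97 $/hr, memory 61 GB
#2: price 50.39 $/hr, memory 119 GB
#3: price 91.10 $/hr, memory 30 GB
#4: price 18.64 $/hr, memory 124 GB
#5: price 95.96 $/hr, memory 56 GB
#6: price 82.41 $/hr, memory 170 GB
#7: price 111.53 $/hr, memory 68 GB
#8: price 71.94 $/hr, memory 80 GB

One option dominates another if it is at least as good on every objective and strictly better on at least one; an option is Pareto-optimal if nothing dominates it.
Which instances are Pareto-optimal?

#1: not dominated (best price).
#2: dominated by #4 (price 18.64≤50.39, memory 124≥119).
#3: dominated by #1 (price 7.97≤91.10, memory 61≥30).
#4: not dominated.
#5: dominated by #1 (price 7.97≤95.96, memory 61≥56).
#6: not dominated (best memory).
#7: dominated by #2 (price 50.39≤111.53, memory 119≥68).
#8: dominated by #2 (price 50.39≤71.94, memory 119≥80).

#1, #4, #6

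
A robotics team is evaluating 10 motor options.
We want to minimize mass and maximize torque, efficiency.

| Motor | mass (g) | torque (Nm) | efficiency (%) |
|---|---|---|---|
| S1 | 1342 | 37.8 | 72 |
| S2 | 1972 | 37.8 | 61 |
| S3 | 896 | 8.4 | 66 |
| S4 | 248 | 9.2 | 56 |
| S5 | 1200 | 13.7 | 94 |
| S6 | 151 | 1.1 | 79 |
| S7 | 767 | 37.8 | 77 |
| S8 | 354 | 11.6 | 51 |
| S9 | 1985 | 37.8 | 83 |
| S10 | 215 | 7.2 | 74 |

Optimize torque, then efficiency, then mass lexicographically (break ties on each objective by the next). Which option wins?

S9

First maximize torque: best is 37.8, kept {S1, S2, S7, S9}.
Then maximize efficiency: best is 83, kept {S9}.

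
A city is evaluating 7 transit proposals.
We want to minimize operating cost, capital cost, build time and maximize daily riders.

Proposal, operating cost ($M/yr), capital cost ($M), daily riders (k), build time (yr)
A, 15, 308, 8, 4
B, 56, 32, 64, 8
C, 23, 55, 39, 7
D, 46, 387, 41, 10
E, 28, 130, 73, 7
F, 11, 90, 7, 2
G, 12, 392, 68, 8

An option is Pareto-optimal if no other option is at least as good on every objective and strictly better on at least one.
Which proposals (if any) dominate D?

E

E: operating cost 28≤46, capital cost 130≤387, daily riders 73≥41, build time 7≤10 — dominates D.
Others (A, B, C, F, G) are each worse than D on at least one objective.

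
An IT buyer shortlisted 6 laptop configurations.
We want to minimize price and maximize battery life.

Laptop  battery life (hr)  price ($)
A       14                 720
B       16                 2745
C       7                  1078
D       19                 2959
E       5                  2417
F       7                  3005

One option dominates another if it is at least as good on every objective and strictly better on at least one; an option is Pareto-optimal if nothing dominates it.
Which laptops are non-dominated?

A: not dominated (best price).
B: not dominated.
C: dominated by A (battery life 14≥7, price 720≤1078).
D: not dominated (best battery life).
E: dominated by A (battery life 14≥5, price 720≤2417).
F: dominated by A (battery life 14≥7, price 720≤3005).

A, B, D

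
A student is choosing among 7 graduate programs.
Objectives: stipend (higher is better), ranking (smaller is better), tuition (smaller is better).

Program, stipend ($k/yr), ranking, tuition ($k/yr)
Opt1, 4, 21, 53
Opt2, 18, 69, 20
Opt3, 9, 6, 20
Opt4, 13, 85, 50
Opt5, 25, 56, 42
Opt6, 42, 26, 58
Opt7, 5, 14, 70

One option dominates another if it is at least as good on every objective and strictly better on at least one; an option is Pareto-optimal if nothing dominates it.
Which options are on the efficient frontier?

Opt2, Opt3, Opt5, Opt6

Opt1: dominated by Opt3 (stipend 9≥4, ranking 6≤21, tuition 20≤53).
Opt2: not dominated.
Opt3: not dominated (best ranking).
Opt4: dominated by Opt2 (stipend 18≥13, ranking 69≤85, tuition 20≤50).
Opt5: not dominated.
Opt6: not dominated (best stipend).
Opt7: dominated by Opt3 (stipend 9≥5, ranking 6≤14, tuition 20≤70).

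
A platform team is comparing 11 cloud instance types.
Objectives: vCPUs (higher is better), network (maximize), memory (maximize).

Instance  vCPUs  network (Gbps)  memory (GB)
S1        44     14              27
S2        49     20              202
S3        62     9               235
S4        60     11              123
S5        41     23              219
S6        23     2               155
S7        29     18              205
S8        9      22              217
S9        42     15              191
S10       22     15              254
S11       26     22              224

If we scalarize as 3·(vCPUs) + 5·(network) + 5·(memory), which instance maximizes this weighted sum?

S10

S1: 3·44 + 5·14 + 5·27 = 337
S2: 3·49 + 5·20 + 5·202 = 1257
S3: 3·62 + 5·9 + 5·235 = 1406
S4: 3·60 + 5·11 + 5·123 = 850
S5: 3·41 + 5·23 + 5·219 = 1333
S6: 3·23 + 5·2 + 5·155 = 854
S7: 3·29 + 5·18 + 5·205 = 1202
S8: 3·9 + 5·22 + 5·217 = 1222
S9: 3·42 + 5·15 + 5·191 = 1156
S10: 3·22 + 5·15 + 5·254 = 1411
S11: 3·26 + 5·22 + 5·224 = 1308
Highest: S10 at 1411.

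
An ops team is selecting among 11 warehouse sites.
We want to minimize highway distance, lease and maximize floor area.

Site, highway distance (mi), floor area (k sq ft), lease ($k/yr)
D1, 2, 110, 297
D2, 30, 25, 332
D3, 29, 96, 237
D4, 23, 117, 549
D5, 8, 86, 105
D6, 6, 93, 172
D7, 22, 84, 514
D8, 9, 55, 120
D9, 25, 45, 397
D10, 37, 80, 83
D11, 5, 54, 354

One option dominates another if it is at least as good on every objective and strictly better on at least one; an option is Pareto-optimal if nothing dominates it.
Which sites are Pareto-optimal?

D1, D3, D4, D5, D6, D10

D1: not dominated (best highway distance).
D2: dominated by D1 (highway distance 2≤30, floor area 110≥25, lease 297≤332).
D3: not dominated.
D4: not dominated (best floor area).
D5: not dominated.
D6: not dominated.
D7: dominated by D1 (highway distance 2≤22, floor area 110≥84, lease 297≤514).
D8: dominated by D5 (highway distance 8≤9, floor area 86≥55, lease 105≤120).
D9: dominated by D1 (highway distance 2≤25, floor area 110≥45, lease 297≤397).
D10: not dominated (best lease).
D11: dominated by D1 (highway distance 2≤5, floor area 110≥54, lease 297≤354).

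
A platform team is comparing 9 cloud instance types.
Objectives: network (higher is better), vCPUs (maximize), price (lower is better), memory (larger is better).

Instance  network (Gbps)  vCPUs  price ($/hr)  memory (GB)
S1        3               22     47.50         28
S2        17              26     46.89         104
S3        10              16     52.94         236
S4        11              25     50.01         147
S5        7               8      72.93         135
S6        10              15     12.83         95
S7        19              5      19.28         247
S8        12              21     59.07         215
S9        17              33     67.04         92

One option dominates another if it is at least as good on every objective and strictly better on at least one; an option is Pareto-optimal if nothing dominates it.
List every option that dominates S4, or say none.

none

S1: worse on network (3 vs 11).
S2: worse on memory (104 vs 147).
S3: worse on network (10 vs 11).
S5: worse on network (7 vs 11).
S6: worse on network (10 vs 11).
S7: worse on vCPUs (5 vs 25).
S8: worse on vCPUs (21 vs 25).
S9: worse on price (67.04 vs 50.01).
No option dominates S4.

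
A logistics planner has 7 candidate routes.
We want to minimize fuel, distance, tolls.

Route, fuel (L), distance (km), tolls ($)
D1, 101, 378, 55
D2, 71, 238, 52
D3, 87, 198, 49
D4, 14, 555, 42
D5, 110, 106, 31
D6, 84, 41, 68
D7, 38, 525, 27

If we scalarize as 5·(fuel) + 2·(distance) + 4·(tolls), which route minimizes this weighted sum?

D6

D1: 5·101 + 2·378 + 4·55 = 1481
D2: 5·71 + 2·238 + 4·52 = 1039
D3: 5·87 + 2·198 + 4·49 = 1027
D4: 5·14 + 2·555 + 4·42 = 1348
D5: 5·110 + 2·106 + 4·31 = 886
D6: 5·84 + 2·41 + 4·68 = 774
D7: 5·38 + 2·525 + 4·27 = 1348
Lowest: D6 at 774.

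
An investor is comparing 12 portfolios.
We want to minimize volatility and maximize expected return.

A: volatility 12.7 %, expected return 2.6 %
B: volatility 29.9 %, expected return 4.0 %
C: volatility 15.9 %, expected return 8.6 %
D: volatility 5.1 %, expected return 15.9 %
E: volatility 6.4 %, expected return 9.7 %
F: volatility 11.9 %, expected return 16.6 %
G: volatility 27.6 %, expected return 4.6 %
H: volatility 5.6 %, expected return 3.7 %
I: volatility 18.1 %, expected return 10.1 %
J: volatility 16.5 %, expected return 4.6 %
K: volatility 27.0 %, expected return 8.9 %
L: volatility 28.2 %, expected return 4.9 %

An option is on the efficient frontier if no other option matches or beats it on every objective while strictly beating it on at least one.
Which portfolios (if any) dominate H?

D: volatility 5.1≤5.6, expected return 15.9≥3.7 — dominates H.
Others (A, B, C, E, F, G, I, J, K, L) are each worse than H on at least one objective.

D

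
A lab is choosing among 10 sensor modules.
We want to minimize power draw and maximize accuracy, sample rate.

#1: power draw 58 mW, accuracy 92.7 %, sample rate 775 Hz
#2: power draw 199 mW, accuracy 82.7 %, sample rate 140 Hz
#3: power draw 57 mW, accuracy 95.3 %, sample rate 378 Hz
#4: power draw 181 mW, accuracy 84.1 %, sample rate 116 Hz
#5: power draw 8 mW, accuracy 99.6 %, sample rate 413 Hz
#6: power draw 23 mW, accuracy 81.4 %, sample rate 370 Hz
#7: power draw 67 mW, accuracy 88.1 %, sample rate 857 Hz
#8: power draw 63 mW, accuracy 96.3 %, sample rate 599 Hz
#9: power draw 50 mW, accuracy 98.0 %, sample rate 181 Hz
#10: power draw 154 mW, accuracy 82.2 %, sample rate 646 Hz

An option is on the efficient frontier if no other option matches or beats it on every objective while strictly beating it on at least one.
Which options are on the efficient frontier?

#1: not dominated.
#2: dominated by #1 (power draw 58≤199, accuracy 92.7≥82.7, sample rate 775≥140).
#3: dominated by #5 (power draw 8≤57, accuracy 99.6≥95.3, sample rate 413≥378).
#4: dominated by #1 (power draw 58≤181, accuracy 92.7≥84.1, sample rate 775≥116).
#5: not dominated (best power draw).
#6: dominated by #5 (power draw 8≤23, accuracy 99.6≥81.4, sample rate 413≥370).
#7: not dominated (best sample rate).
#8: not dominated.
#9: dominated by #5 (power draw 8≤50, accuracy 99.6≥98.0, sample rate 413≥181).
#10: dominated by #1 (power draw 58≤154, accuracy 92.7≥82.2, sample rate 775≥646).

#1, #5, #7, #8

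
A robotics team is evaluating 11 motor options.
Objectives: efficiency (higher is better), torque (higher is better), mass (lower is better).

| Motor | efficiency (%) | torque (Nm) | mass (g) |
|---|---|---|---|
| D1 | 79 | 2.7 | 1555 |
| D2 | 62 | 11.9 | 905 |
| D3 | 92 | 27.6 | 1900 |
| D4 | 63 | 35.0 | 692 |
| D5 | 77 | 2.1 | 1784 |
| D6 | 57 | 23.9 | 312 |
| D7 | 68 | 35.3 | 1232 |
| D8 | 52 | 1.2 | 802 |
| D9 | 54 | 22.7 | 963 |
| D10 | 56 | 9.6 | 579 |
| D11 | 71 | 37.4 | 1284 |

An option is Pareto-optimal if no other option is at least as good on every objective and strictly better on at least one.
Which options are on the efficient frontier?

D1, D3, D4, D6, D7, D11

D1: not dominated.
D2: dominated by D4 (efficiency 63≥62, torque 35.0≥11.9, mass 692≤905).
D3: not dominated (best efficiency).
D4: not dominated.
D5: dominated by D1 (efficiency 79≥77, torque 2.7≥2.1, mass 1555≤1784).
D6: not dominated (best mass).
D7: not dominated.
D8: dominated by D4 (efficiency 63≥52, torque 35.0≥1.2, mass 692≤802).
D9: dominated by D4 (efficiency 63≥54, torque 35.0≥22.7, mass 692≤963).
D10: dominated by D6 (efficiency 57≥56, torque 23.9≥9.6, mass 312≤579).
D11: not dominated (best torque).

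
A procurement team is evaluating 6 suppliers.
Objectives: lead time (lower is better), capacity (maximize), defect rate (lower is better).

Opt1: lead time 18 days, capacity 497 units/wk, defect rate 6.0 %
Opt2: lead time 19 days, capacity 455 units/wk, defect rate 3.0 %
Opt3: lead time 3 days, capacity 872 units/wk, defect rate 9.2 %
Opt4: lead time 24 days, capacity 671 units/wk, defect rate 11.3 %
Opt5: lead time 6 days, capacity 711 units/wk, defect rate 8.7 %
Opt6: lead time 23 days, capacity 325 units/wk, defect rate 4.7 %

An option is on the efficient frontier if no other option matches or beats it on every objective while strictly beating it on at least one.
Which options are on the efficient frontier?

Opt1: not dominated.
Opt2: not dominated (best defect rate).
Opt3: not dominated (best lead time).
Opt4: dominated by Opt3 (lead time 3≤24, capacity 872≥671, defect rate 9.2≤11.3).
Opt5: not dominated.
Opt6: dominated by Opt2 (lead time 19≤23, capacity 455≥325, defect rate 3.0≤4.7).

Opt1, Opt2, Opt3, Opt5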